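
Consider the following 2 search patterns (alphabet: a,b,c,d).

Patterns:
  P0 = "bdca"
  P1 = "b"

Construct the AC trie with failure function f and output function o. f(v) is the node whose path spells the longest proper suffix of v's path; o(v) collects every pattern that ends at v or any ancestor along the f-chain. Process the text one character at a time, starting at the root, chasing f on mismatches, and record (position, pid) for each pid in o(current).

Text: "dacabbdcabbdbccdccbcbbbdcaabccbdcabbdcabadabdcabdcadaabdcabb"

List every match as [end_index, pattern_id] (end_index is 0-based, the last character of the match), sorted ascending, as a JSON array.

Build automaton:
Trie nodes:
  0='ε' goto b→1
  1='b' goto d→2  [P1 ends]
  2='bd' goto c→3
  3='bdc' goto a→4
  4='bdca' goto ·  [P0 ends]

BFS fail/out derivation:
  n1('b'): parent n0 fail=0; on 'b' 0 → fail=0;  out {1}∪∅={1}
  n2('bd'): parent n1 fail=0; on 'd' 0 → fail=0;  out ∅∪∅=∅
  n3('bdc'): parent n2 fail=0; on 'c' 0 → fail=0;  out ∅∪∅=∅
  n4('bdca'): parent n3 fail=0; on 'a' 0 → fail=0;  out {0}∪∅={0}

Text stream:
[0] read 'd'  n0⇒n0
[1] read 'a'  n0⇒n0
[2] read 'c'  n0⇒n0
[3] read 'a'  n0⇒n0
[4] read 'b'  n0⇒n1  ** P1@[4:4]
[5] read 'b'  n1⇒n1 (via fail)  ** P1@[5:5]
[6] read 'd'  n1⇒n2
[7] read 'c'  n2⇒n3
[8] read 'a'  n3⇒n4  ** P0@[5:8]
[9] read 'b'  n4⇒n1 (via fail)  ** P1@[9:9]
[10] read 'b'  n1⇒n1 (via fail)  ** P1@[10:10]
[11] read 'd'  n1⇒n2
[12] read 'b'  n2⇒n1 (via fail)  ** P1@[12:12]
[13] read 'c'  n1⇒n0 (via fail)
[14] read 'c'  n0⇒n0
[15] read 'd'  n0⇒n0
[16] read 'c'  n0⇒n0
[17] read 'c'  n0⇒n0
[18] read 'b'  n0⇒n1  ** P1@[18:18]
[19] read 'c'  n1⇒n0 (via fail)
[20] read 'b'  n0⇒n1  ** P1@[20:20]
[21] read 'b'  n1⇒n1 (via fail)  ** P1@[21:21]
[22] read 'b'  n1⇒n1 (via fail)  ** P1@[22:22]
[23] read 'd'  n1⇒n2
[24] read 'c'  n2⇒n3
[25] read 'a'  n3⇒n4  ** P0@[22:25]
[26] read 'a'  n4⇒n0 (via fail)
[27] read 'b'  n0⇒n1  ** P1@[27:27]
[28] read 'c'  n1⇒n0 (via fail)
[29] read 'c'  n0⇒n0
[30] read 'b'  n0⇒n1  ** P1@[30:30]
[31] read 'd'  n1⇒n2
[32] read 'c'  n2⇒n3
[33] read 'a'  n3⇒n4  ** P0@[30:33]
[34] read 'b'  n4⇒n1 (via fail)  ** P1@[34:34]
[35] read 'b'  n1⇒n1 (via fail)  ** P1@[35:35]
[36] read 'd'  n1⇒n2
[37] read 'c'  n2⇒n3
[38] read 'a'  n3⇒n4  ** P0@[35:38]
[39] read 'b'  n4⇒n1 (via fail)  ** P1@[39:39]
[40] read 'a'  n1⇒n0 (via fail)
[41] read 'd'  n0⇒n0
[42] read 'a'  n0⇒n0
[43] read 'b'  n0⇒n1  ** P1@[43:43]
[44] read 'd'  n1⇒n2
[45] read 'c'  n2⇒n3
[46] read 'a'  n3⇒n4  ** P0@[43:46]
[47] read 'b'  n4⇒n1 (via fail)  ** P1@[47:47]
[48] read 'd'  n1⇒n2
[49] read 'c'  n2⇒n3
[50] read 'a'  n3⇒n4  ** P0@[47:50]
[51] read 'd'  n4⇒n0 (via fail)
[52] read 'a'  n0⇒n0
[53] read 'a'  n0⇒n0
[54] read 'b'  n0⇒n1  ** P1@[54:54]
[55] read 'd'  n1⇒n2
[56] read 'c'  n2⇒n3
[57] read 'a'  n3⇒n4  ** P0@[54:57]
[58] read 'b'  n4⇒n1 (via fail)  ** P1@[58:58]
[59] read 'b'  n1⇒n1 (via fail)  ** P1@[59:59]

Result: [[4,1],[5,1],[8,0],[9,1],[10,1],[12,1],[18,1],[20,1],[21,1],[22,1],[25,0],[27,1],[30,1],[33,0],[34,1],[35,1],[38,0],[39,1],[43,1],[46,0],[47,1],[50,0],[54,1],[57,0],[58,1],[59,1]]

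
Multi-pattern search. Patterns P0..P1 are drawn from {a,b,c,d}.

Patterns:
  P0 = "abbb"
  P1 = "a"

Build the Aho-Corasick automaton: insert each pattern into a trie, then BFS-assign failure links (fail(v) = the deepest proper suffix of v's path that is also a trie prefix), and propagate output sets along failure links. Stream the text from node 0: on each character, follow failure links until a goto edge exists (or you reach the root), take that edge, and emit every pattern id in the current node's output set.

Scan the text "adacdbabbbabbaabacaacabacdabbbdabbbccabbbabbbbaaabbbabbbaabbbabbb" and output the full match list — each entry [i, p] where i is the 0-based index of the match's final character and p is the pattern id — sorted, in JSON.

Build automaton:
Trie nodes:
  0='ε' goto a→1
  1='a' goto b→2  ←P1
  2='ab' goto b→3
  3='abb' goto b→4
  4='abbb' goto ·  ←P0

BFS fail/out derivation:
  n1('a'): parent n0 fail=0; on 'a' 0 → fail=0;  out {1}∪∅={1}
  n2('ab'): parent n1 fail=0; on 'b' 0 → fail=0;  out ∅∪∅=∅
  n3('abb'): parent n2 fail=0; on 'b' 0 → fail=0;  out ∅∪∅=∅
  n4('abbb'): parent n3 fail=0; on 'b' 0 → fail=0;  out {0}∪∅={0}

Text stream:
[0] read 'a'  n0⇒n1  → match P1@[0:0]
[1] read 'd'  n1⇒n0 (fail-walked)
[2] read 'a'  n0⇒n1  → match P1@[2:2]
[3] read 'c'  n1⇒n0 (fail-walked)
[4] read 'd'  n0⇒n0
[5] read 'b'  n0⇒n0
[6] read 'a'  n0⇒n1  → match P1@[6:6]
[7] read 'b'  n1⇒n2
[8] read 'b'  n2⇒n3
[9] read 'b'  n3⇒n4  → match P0@[6:9]
[10] read 'a'  n4⇒n1 (fail-walked)  → match P1@[10:10]
[11] read 'b'  n1⇒n2
[12] read 'b'  n2⇒n3
[13] read 'a'  n3⇒n1 (fail-walked)  → match P1@[13:13]
[14] read 'a'  n1⇒n1 (fail-walked)  → match P1@[14:14]
[15] read 'b'  n1⇒n2
[16] read 'a'  n2⇒n1 (fail-walked)  → match P1@[16:16]
[17] read 'c'  n1⇒n0 (fail-walked)
[18] read 'a'  n0⇒n1  → match P1@[18:18]
[19] read 'a'  n1⇒n1 (fail-walked)  → match P1@[19:19]
[20] read 'c'  n1⇒n0 (fail-walked)
[21] read 'a'  n0⇒n1  → match P1@[21:21]
[22] read 'b'  n1⇒n2
[23] read 'a'  n2⇒n1 (fail-walked)  → match P1@[23:23]
[24] read 'c'  n1⇒n0 (fail-walked)
[25] read 'd'  n0⇒n0
[26] read 'a'  n0⇒n1  → match P1@[26:26]
[27] read 'b'  n1⇒n2
[28] read 'b'  n2⇒n3
[29] read 'b'  n3⇒n4  → match P0@[26:29]
[30] read 'd'  n4⇒n0 (fail-walked)
[31] read 'a'  n0⇒n1  → match P1@[31:31]
[32] read 'b'  n1⇒n2
[33] read 'b'  n2⇒n3
[34] read 'b'  n3⇒n4  → match P0@[31:34]
[35] read 'c'  n4⇒n0 (fail-walked)
[36] read 'c'  n0⇒n0
[37] read 'a'  n0⇒n1  → match P1@[37:37]
[38] read 'b'  n1⇒n2
[39] read 'b'  n2⇒n3
[40] read 'b'  n3⇒n4  → match P0@[37:40]
[41] read 'a'  n4⇒n1 (fail-walked)  → match P1@[41:41]
[42] read 'b'  n1⇒n2
[43] read 'b'  n2⇒n3
[44] read 'b'  n3⇒n4  → match P0@[41:44]
[45] read 'b'  n4⇒n0 (fail-walked)
[46] read 'a'  n0⇒n1  → match P1@[46:46]
[47] read 'a'  n1⇒n1 (fail-walked)  → match P1@[47:47]
[48] read 'a'  n1⇒n1 (fail-walked)  → match P1@[48:48]
[49] read 'b'  n1⇒n2
[50] read 'b'  n2⇒n3
[51] read 'b'  n3⇒n4  → match P0@[48:51]
[52] read 'a'  n4⇒n1 (fail-walked)  → match P1@[52:52]
[53] read 'b'  n1⇒n2
[54] read 'b'  n2⇒n3
[55] read 'b'  n3⇒n4  → match P0@[52:55]
[56] read 'a'  n4⇒n1 (fail-walked)  → match P1@[56:56]
[57] read 'a'  n1⇒n1 (fail-walked)  → match P1@[57:57]
[58] read 'b'  n1⇒n2
[59] read 'b'  n2⇒n3
[60] read 'b'  n3⇒n4  → match P0@[57:60]
[61] read 'a'  n4⇒n1 (fail-walked)  → match P1@[61:61]
[62] read 'b'  n1⇒n2
[63] read 'b'  n2⇒n3
[64] read 'b'  n3⇒n4  → match P0@[61:64]

All matches (sorted): [[0,1],[2,1],[6,1],[9,0],[10,1],[13,1],[14,1],[16,1],[18,1],[19,1],[21,1],[23,1],[26,1],[29,0],[31,1],[34,0],[37,1],[40,0],[41,1],[44,0],[46,1],[47,1],[48,1],[51,0],[52,1],[55,0],[56,1],[57,1],[60,0],[61,1],[64,0]]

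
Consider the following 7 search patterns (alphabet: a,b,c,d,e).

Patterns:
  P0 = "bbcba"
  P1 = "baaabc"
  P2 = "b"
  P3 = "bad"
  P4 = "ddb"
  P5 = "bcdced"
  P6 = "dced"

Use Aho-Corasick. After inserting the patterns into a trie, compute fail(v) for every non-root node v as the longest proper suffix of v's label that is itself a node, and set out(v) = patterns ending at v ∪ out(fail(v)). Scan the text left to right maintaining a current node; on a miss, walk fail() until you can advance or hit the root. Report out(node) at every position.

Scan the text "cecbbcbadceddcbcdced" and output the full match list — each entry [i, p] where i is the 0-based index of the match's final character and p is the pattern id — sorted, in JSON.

Build:
Trie (insert patterns):
  n0 'ε': b→1 d→12
  n1 'b': a→6 b→2 c→15  [P2 ends]
  n2 'bb': c→3
  n3 'bbc': b→4
  n4 'bbcb': a→5
  n5 'bbcba': ·  [P0 ends]
  n6 'ba': a→7 d→11
  n7 'baa': a→8
  n8 'baaa': b→9
  n9 'baaab': c→10
  n10 'baaabc': ·  [P1 ends]
  n11 'bad': ·  [P3 ends]
  n12 'd': c→20 d→13
  n13 'dd': b→14
  n14 'ddb': ·  [P4 ends]
  n15 'bc': d→16
  n16 'bcd': c→17
  n17 'bcdc': e→18
  n18 'bcdce': d→19
  n19 'bcdced': ·  [P5 ends]
  n20 'dc': e→21
  n21 'dce': d→22
  n22 'dced': ·  [P6 ends]

BFS fail/out derivation:
  fail(1) 'b': from fail(0)=0 chase 'b': 0 ⇒ 0;  out={2}∪out(0)={2}
  fail(12) 'd': from fail(0)=0 chase 'd': 0 ⇒ 0;  out=∅∪out(0)=∅
  fail(2) 'bb': from fail(1)=0 chase 'b': 0 ⇒ 1;  out=∅∪out(1)={2}
  fail(6) 'ba': from fail(1)=0 chase 'a': 0 ⇒ 0;  out=∅∪out(0)=∅
  fail(13) 'dd': from fail(12)=0 chase 'd': 0 ⇒ 12;  out=∅∪out(12)=∅
  fail(15) 'bc': from fail(1)=0 chase 'c': 0 ⇒ 0;  out=∅∪out(0)=∅
  fail(20) 'dc': from fail(12)=0 chase 'c': 0 ⇒ 0;  out=∅∪out(0)=∅
  fail(3) 'bbc': from fail(2)=1 chase 'c': 1 ⇒ 15;  out=∅∪out(15)=∅
  fail(7) 'baa': from fail(6)=0 chase 'a': 0 ⇒ 0;  out=∅∪out(0)=∅
  fail(11) 'bad': from fail(6)=0 chase 'd': 0 ⇒ 12;  out={3}∪out(12)={3}
  fail(14) 'ddb': from fail(13)=12 chase 'b': 12→0 ⇒ 1;  out={4}∪out(1)={2,4}
  fail(16) 'bcd': from fail(15)=0 chase 'd': 0 ⇒ 12;  out=∅∪out(12)=∅
  fail(21) 'dce': from fail(20)=0 chase 'e': 0 ⇒ 0;  out=∅∪out(0)=∅
  fail(4) 'bbcb': from fail(3)=15 chase 'b': 15→0 ⇒ 1;  out=∅∪out(1)={2}
  fail(8) 'baaa': from fail(7)=0 chase 'a': 0 ⇒ 0;  out=∅∪out(0)=∅
  fail(17) 'bcdc': from fail(16)=12 chase 'c': 12 ⇒ 20;  out=∅∪out(20)=∅
  fail(22) 'dced': from fail(21)=0 chase 'd': 0 ⇒ 12;  out={6}∪out(12)={6}
  fail(5) 'bbcba': from fail(4)=1 chase 'a': 1 ⇒ 6;  out={0}∪out(6)={0}
  fail(9) 'baaab': from fail(8)=0 chase 'b': 0 ⇒ 1;  out=∅∪out(1)={2}
  fail(18) 'bcdce': from fail(17)=20 chase 'e': 20 ⇒ 21;  out=∅∪out(21)=∅
  fail(10) 'baaabc': from fail(9)=1 chase 'c': 1 ⇒ 15;  out={1}∪out(15)={1}
  fail(19) 'bcdced': from fail(18)=21 chase 'd': 21 ⇒ 22;  out={5}∪out(22)={5,6}

Run:
[0] read 'c'  n0⇒n0
[1] read 'e'  n0⇒n0
[2] read 'c'  n0⇒n0
[3] read 'b'  n0⇒n1  → match P2@[3:3]
[4] read 'b'  n1⇒n2  → match P2@[4:4]
[5] read 'c'  n2⇒n3
[6] read 'b'  n3⇒n4  → match P2@[6:6]
[7] read 'a'  n4⇒n5  → match P0@[3:7]
[8] read 'd'  n5⇒n11 ·f  → match P3@[6:8]
[9] read 'c'  n11⇒n20 ·f
[10] read 'e'  n20⇒n21
[11] read 'd'  n21⇒n22  → match P6@[8:11]
[12] read 'd'  n22⇒n13 ·f
[13] read 'c'  n13⇒n20 ·f
[14] read 'b'  n20⇒n1 ·f  → match P2@[14:14]
[15] read 'c'  n1⇒n15
[16] read 'd'  n15⇒n16
[17] read 'c'  n16⇒n17
[18] read 'e'  n17⇒n18
[19] read 'd'  n18⇒n19  → match P5@[14:19],P6@[16:19]

Matches: [[3,2],[4,2],[6,2],[7,0],[8,3],[11,6],[14,2],[19,5],[19,6]]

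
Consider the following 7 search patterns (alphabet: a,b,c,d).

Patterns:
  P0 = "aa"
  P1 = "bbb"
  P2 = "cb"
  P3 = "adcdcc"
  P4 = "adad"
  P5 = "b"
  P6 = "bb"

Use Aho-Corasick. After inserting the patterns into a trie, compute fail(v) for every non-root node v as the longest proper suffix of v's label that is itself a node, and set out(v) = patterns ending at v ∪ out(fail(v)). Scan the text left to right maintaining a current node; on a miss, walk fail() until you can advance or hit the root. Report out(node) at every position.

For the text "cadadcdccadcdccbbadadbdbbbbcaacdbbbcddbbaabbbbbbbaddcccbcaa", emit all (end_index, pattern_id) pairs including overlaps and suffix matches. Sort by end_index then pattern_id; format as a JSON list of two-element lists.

Construct AC machine:
Trie nodes:
  n0 'ε': a→1 b→3 c→6
  n1 'a': a→2 d→8
  n2 'aa': ·  [P0 ends]
  n3 'b': b→4  [P5 ends]
  n4 'bb': b→5  [P6 ends]
  n5 'bbb': ·  [P1 ends]
  n6 'c': b→7
  n7 'cb': ·  [P2 ends]
  n8 'ad': a→13 c→9
  n9 'adc': d→10
  n10 'adcd': c→11
  n11 'adcdc': c→12
  n12 'adcdcc': ·  [P3 ends]
  n13 'ada': d→14
  n14 'adad': ·  [P4 ends]

Failure links (BFS by depth):
  n1('a'): parent n0 fail=0; on 'a' 0 → fail=0;  out ∅∪∅=∅
  n3('b'): parent n0 fail=0; on 'b' 0 → fail=0;  out {5}∪∅={5}
  n6('c'): parent n0 fail=0; on 'c' 0 → fail=0;  out ∅∪∅=∅
  n2('aa'): parent n1 fail=0; on 'a' 0 → fail=1;  out {0}∪∅={0}
  n4('bb'): parent n3 fail=0; on 'b' 0 → fail=3;  out {6}∪{5}={5,6}
  n7('cb'): parent n6 fail=0; on 'b' 0 → fail=3;  out {2}∪{5}={2,5}
  n8('ad'): parent n1 fail=0; on 'd' 0 → fail=0;  out ∅∪∅=∅
  n5('bbb'): parent n4 fail=3; on 'b' 3 → fail=4;  out {1}∪{5,6}={1,5,6}
  n9('adc'): parent n8 fail=0; on 'c' 0 → fail=6;  out ∅∪∅=∅
  n13('ada'): parent n8 fail=0; on 'a' 0 → fail=1;  out ∅∪∅=∅
  n10('adcd'): parent n9 fail=6; on 'd' 6→0 → fail=0;  out ∅∪∅=∅
  n14('adad'): parent n13 fail=1; on 'd' 1 → fail=8;  out {4}∪∅={4}
  n11('adcdc'): parent n10 fail=0; on 'c' 0 → fail=6;  out ∅∪∅=∅
  n12('adcdcc'): parent n11 fail=6; on 'c' 6→0 → fail=6;  out {3}∪∅={3}

Scan:
[0] read 'c'  n0⇒n6
[1] read 'a'  n6⇒n1 (via fail)
[2] read 'd'  n1⇒n8
[3] read 'a'  n8⇒n13
[4] read 'd'  n13⇒n14  emit P4@[1:4]
[5] read 'c'  n14⇒n9 (via fail)
[6] read 'd'  n9⇒n10
[7] read 'c'  n10⇒n11
[8] read 'c'  n11⇒n12  emit P3@[3:8]
[9] read 'a'  n12⇒n1 (via fail)
[10] read 'd'  n1⇒n8
[11] read 'c'  n8⇒n9
[12] read 'd'  n9⇒n10
[13] read 'c'  n10⇒n11
[14] read 'c'  n11⇒n12  emit P3@[9:14]
[15] read 'b'  n12⇒n7 (via fail)  emit P2@[14:15],P5@[15:15]
[16] read 'b'  n7⇒n4 (via fail)  emit P5@[16:16],P6@[15:16]
[17] read 'a'  n4⇒n1 (via fail)
[18] read 'd'  n1⇒n8
[19] read 'a'  n8⇒n13
[20] read 'd'  n13⇒n14  emit P4@[17:20]
[21] read 'b'  n14⇒n3 (via fail)  emit P5@[21:21]
[22] read 'd'  n3⇒n0 (via fail)
[23] read 'b'  n0⇒n3  emit P5@[23:23]
[24] read 'b'  n3⇒n4  emit P5@[24:24],P6@[23:24]
[25] read 'b'  n4⇒n5  emit P1@[23:25],P5@[25:25],P6@[24:25]
[26] read 'b'  n5⇒n5 (via fail)  emit P1@[24:26],P5@[26:26],P6@[25:26]
[27] read 'c'  n5⇒n6 (via fail)
[28] read 'a'  n6⇒n1 (via fail)
[29] read 'a'  n1⇒n2  emit P0@[28:29]
[30] read 'c'  n2⇒n6 (via fail)
[31] read 'd'  n6⇒n0 (via fail)
[32] read 'b'  n0⇒n3  emit P5@[32:32]
[33] read 'b'  n3⇒n4  emit P5@[33:33],P6@[32:33]
[34] read 'b'  n4⇒n5  emit P1@[32:34],P5@[34:34],P6@[33:34]
[35] read 'c'  n5⇒n6 (via fail)
[36] read 'd'  n6⇒n0 (via fail)
[37] read 'd'  n0⇒n0
[38] read 'b'  n0⇒n3  emit P5@[38:38]
[39] read 'b'  n3⇒n4  emit P5@[39:39],P6@[38:39]
[40] read 'a'  n4⇒n1 (via fail)
[41] read 'a'  n1⇒n2  emit P0@[40:41]
[42] read 'b'  n2⇒n3 (via fail)  emit P5@[42:42]
[43] read 'b'  n3⇒n4  emit P5@[43:43],P6@[42:43]
[44] read 'b'  n4⇒n5  emit P1@[42:44],P5@[44:44],P6@[43:44]
[45] read 'b'  n5⇒n5 (via fail)  emit P1@[43:45],P5@[45:45],P6@[44:45]
[46] read 'b'  n5⇒n5 (via fail)  emit P1@[44:46],P5@[46:46],P6@[45:46]
[47] read 'b'  n5⇒n5 (via fail)  emit P1@[45:47],P5@[47:47],P6@[46:47]
[48] read 'b'  n5⇒n5 (via fail)  emit P1@[46:48],P5@[48:48],P6@[47:48]
[49] read 'a'  n5⇒n1 (via fail)
[50] read 'd'  n1⇒n8
[51] read 'd'  n8⇒n0 (via fail)
[52] read 'c'  n0⇒n6
[53] read 'c'  n6⇒n6 (via fail)
[54] read 'c'  n6⇒n6 (via fail)
[55] read 'b'  n6⇒n7  emit P2@[54:55],P5@[55:55]
[56] read 'c'  n7⇒n6 (via fail)
[57] read 'a'  n6⇒n1 (via fail)
[58] read 'a'  n1⇒n2  emit P0@[57:58]

Result: [[4,4],[8,3],[14,3],[15,2],[15,5],[16,5],[16,6],[20,4],[21,5],[23,5],[24,5],[24,6],[25,1],[25,5],[25,6],[26,1],[26,5],[26,6],[29,0],[32,5],[33,5],[33,6],[34,1],[34,5],[34,6],[38,5],[39,5],[39,6],[41,0],[42,5],[43,5],[43,6],[44,1],[44,5],[44,6],[45,1],[45,5],[45,6],[46,1],[46,5],[46,6],[47,1],[47,5],[47,6],[48,1],[48,5],[48,6],[55,2],[55,5],[58,0]]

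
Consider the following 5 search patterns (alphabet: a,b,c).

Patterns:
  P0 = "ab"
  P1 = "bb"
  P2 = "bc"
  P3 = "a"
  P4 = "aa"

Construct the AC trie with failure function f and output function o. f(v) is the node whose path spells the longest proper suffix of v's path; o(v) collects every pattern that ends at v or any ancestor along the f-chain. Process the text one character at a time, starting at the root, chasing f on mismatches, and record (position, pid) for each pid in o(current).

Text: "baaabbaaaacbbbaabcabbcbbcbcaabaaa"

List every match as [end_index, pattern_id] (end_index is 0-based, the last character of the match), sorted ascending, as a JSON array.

Construct AC machine:
Trie nodes:
  0='ε' goto a→1 b→3
  1='a' goto a→6 b→2  ←P3
  2='ab' goto ·  ←P0
  3='b' goto b→4 c→5
  4='bb' goto ·  ←P1
  5='bc' goto ·  ←P2
  6='aa' goto ·  ←P4

Failure links (BFS by depth):
  n1('a'): parent n0 fail=0; on 'a' 0 → fail=0;  out {3}∪∅={3}
  n3('b'): parent n0 fail=0; on 'b' 0 → fail=0;  out ∅∪∅=∅
  n2('ab'): parent n1 fail=0; on 'b' 0 → fail=3;  out {0}∪∅={0}
  n4('bb'): parent n3 fail=0; on 'b' 0 → fail=3;  out {1}∪∅={1}
  n5('bc'): parent n3 fail=0; on 'c' 0 → fail=0;  out {2}∪∅={2}
  n6('aa'): parent n1 fail=0; on 'a' 0 → fail=1;  out {4}∪{3}={3,4}

Text stream:
[0] read 'b'  n0⇒n3
[1] read 'a'  n3⇒n1 ·f  → match P3@[1:1]
[2] read 'a'  n1⇒n6  → match P3@[2:2],P4@[1:2]
[3] read 'a'  n6⇒n6 ·f  → match P3@[3:3],P4@[2:3]
[4] read 'b'  n6⇒n2 ·f  → match P0@[3:4]
[5] read 'b'  n2⇒n4 ·f  → match P1@[4:5]
[6] read 'a'  n4⇒n1 ·f  → match P3@[6:6]
[7] read 'a'  n1⇒n6  → match P3@[7:7],P4@[6:7]
[8] read 'a'  n6⇒n6 ·f  → match P3@[8:8],P4@[7:8]
[9] read 'a'  n6⇒n6 ·f  → match P3@[9:9],P4@[8:9]
[10] read 'c'  n6⇒n0 ·f
[11] read 'b'  n0⇒n3
[12] read 'b'  n3⇒n4  → match P1@[11:12]
[13] read 'b'  n4⇒n4 ·f  → match P1@[12:13]
[14] read 'a'  n4⇒n1 ·f  → match P3@[14:14]
[15] read 'a'  n1⇒n6  → match P3@[15:15],P4@[14:15]
[16] read 'b'  n6⇒n2 ·f  → match P0@[15:16]
[17] read 'c'  n2⇒n5 ·f  → match P2@[16:17]
[18] read 'a'  n5⇒n1 ·f  → match P3@[18:18]
[19] read 'b'  n1⇒n2  → match P0@[18:19]
[20] read 'b'  n2⇒n4 ·f  → match P1@[19:20]
[21] read 'c'  n4⇒n5 ·f  → match P2@[20:21]
[22] read 'b'  n5⇒n3 ·f
[23] read 'b'  n3⇒n4  → match P1@[22:23]
[24] read 'c'  n4⇒n5 ·f  → match P2@[23:24]
[25] read 'b'  n5⇒n3 ·f
[26] read 'c'  n3⇒n5  → match P2@[25:26]
[27] read 'a'  n5⇒n1 ·f  → match P3@[27:27]
[28] read 'a'  n1⇒n6  → match P3@[28:28],P4@[27:28]
[29] read 'b'  n6⇒n2 ·f  → match P0@[28:29]
[30] read 'a'  n2⇒n1 ·f  → match P3@[30:30]
[31] read 'a'  n1⇒n6  → match P3@[31:31],P4@[30:31]
[32] read 'a'  n6⇒n6 ·f  → match P3@[32:32],P4@[31:32]

Matches: [[1,3],[2,3],[2,4],[3,3],[3,4],[4,0],[5,1],[6,3],[7,3],[7,4],[8,3],[8,4],[9,3],[9,4],[12,1],[13,1],[14,3],[15,3],[15,4],[16,0],[17,2],[18,3],[19,0],[20,1],[21,2],[23,1],[24,2],[26,2],[27,3],[28,3],[28,4],[29,0],[30,3],[31,3],[31,4],[32,3],[32,4]]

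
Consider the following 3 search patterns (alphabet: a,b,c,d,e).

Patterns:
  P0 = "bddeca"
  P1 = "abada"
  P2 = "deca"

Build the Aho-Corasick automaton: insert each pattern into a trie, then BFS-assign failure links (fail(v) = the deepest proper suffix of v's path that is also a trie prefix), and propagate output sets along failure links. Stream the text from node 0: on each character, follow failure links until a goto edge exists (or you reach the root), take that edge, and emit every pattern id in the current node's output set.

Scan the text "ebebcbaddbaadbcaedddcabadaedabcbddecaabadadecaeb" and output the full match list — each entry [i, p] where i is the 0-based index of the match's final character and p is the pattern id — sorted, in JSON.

Build automaton:
Trie nodes:
  0='ε' goto a→7 b→1 d→12
  1='b' goto d→2
  2='bd' goto d→3
  3='bdd' goto e→4
  4='bdde' goto c→5
  5='bddec' goto a→6
  6='bddeca' goto ·  ←P0
  7='a' goto b→8
  8='ab' goto a→9
  9='aba' goto d→10
  10='abad' goto a→11
  11='abada' goto ·  ←P1
  12='d' goto e→13
  13='de' goto c→14
  14='dec' goto a→15
  15='deca' goto ·  ←P2

BFS fail/out derivation:
  n1('b'): parent n0 fail=0; on 'b' 0 → fail=0;  out ∅∪∅=∅
  n7('a'): parent n0 fail=0; on 'a' 0 → fail=0;  out ∅∪∅=∅
  n12('d'): parent n0 fail=0; on 'd' 0 → fail=0;  out ∅∪∅=∅
  n2('bd'): parent n1 fail=0; on 'd' 0 → fail=12;  out ∅∪∅=∅
  n8('ab'): parent n7 fail=0; on 'b' 0 → fail=1;  out ∅∪∅=∅
  n13('de'): parent n12 fail=0; on 'e' 0 → fail=0;  out ∅∪∅=∅
  n3('bdd'): parent n2 fail=12; on 'd' 12→0 → fail=12;  out ∅∪∅=∅
  n9('aba'): parent n8 fail=1; on 'a' 1→0 → fail=7;  out ∅∪∅=∅
  n14('dec'): parent n13 fail=0; on 'c' 0 → fail=0;  out ∅∪∅=∅
  n4('bdde'): parent n3 fail=12; on 'e' 12 → fail=13;  out ∅∪∅=∅
  n10('abad'): parent n9 fail=7; on 'd' 7→0 → fail=12;  out ∅∪∅=∅
  n15('deca'): parent n14 fail=0; on 'a' 0 → fail=7;  out {2}∪∅={2}
  n5('bddec'): parent n4 fail=13; on 'c' 13 → fail=14;  out ∅∪∅=∅
  n11('abada'): parent n10 fail=12; on 'a' 12→0 → fail=7;  out {1}∪∅={1}
  n6('bddeca'): parent n5 fail=14; on 'a' 14 → fail=15;  out {0}∪{2}={0,2}

Scan:
pos 0 'e': at 0
pos 1 'b': at 1
pos 2 'e': at 0 ·f
pos 3 'b': at 1
pos 4 'c': at 0 ·f
pos 5 'b': at 1
pos 6 'a': at 7 ·f
pos 7 'd': at 12 ·f
pos 8 'd': at 12 ·f
pos 9 'b': at 1 ·f
pos 10 'a': at 7 ·f
pos 11 'a': at 7 ·f
pos 12 'd': at 12 ·f
pos 13 'b': at 1 ·f
pos 14 'c': at 0 ·f
pos 15 'a': at 7
pos 16 'e': at 0 ·f
pos 17 'd': at 12
pos 18 'd': at 12 ·f
pos 19 'd': at 12 ·f
pos 20 'c': at 0 ·f
pos 21 'a': at 7
pos 22 'b': at 8
pos 23 'a': at 9
pos 24 'd': at 10
pos 25 'a': at 11  → match P1@[21:25]
pos 26 'e': at 0 ·f
pos 27 'd': at 12
pos 28 'a': at 7 ·f
pos 29 'b': at 8
pos 30 'c': at 0 ·f
pos 31 'b': at 1
pos 32 'd': at 2
pos 33 'd': at 3
pos 34 'e': at 4
pos 35 'c': at 5
pos 36 'a': at 6  → match P0@[31:36],P2@[33:36]
pos 37 'a': at 7 ·f
pos 38 'b': at 8
pos 39 'a': at 9
pos 40 'd': at 10
pos 41 'a': at 11  → match P1@[37:41]
pos 42 'd': at 12 ·f
pos 43 'e': at 13
pos 44 'c': at 14
pos 45 'a': at 15  → match P2@[42:45]
pos 46 'e': at 0 ·f
pos 47 'b': at 1

All matches (sorted): [[25,1],[36,0],[36,2],[41,1],[45,2]]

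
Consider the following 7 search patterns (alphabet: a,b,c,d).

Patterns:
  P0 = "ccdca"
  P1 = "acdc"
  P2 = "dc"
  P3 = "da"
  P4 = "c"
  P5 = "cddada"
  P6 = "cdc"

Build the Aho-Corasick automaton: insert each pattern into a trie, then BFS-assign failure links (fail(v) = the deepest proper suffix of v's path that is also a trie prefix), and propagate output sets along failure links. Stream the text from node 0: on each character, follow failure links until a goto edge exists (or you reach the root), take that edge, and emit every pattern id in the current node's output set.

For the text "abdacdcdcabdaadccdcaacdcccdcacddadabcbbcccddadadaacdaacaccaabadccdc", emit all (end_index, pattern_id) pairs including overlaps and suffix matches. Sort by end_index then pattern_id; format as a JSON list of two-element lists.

Build:
Trie (insert patterns):
  0='ε' goto a→6 c→1 d→10
  1='c' goto c→2 d→13  [P4 ends]
  2='cc' goto d→3
  3='ccd' goto c→4
  4='ccdc' goto a→5
  5='ccdca' goto ·  [P0 ends]
  6='a' goto c→7
  7='ac' goto d→8
  8='acd' goto c→9
  9='acdc' goto ·  [P1 ends]
  10='d' goto a→12 c→11
  11='dc' goto ·  [P2 ends]
  12='da' goto ·  [P3 ends]
  13='cd' goto c→18 d→14
  14='cdd' goto a→15
  15='cdda' goto d→16
  16='cddad' goto a→17
  17='cddada' goto ·  [P5 ends]
  18='cdc' goto ·  [P6 ends]

BFS fail/out derivation:
  n1('c'): parent n0 fail=0; on 'c' 0 → fail=0;  out {4}∪∅={4}
  n6('a'): parent n0 fail=0; on 'a' 0 → fail=0;  out ∅∪∅=∅
  n10('d'): parent n0 fail=0; on 'd' 0 → fail=0;  out ∅∪∅=∅
  n2('cc'): parent n1 fail=0; on 'c' 0 → fail=1;  out ∅∪{4}={4}
  n7('ac'): parent n6 fail=0; on 'c' 0 → fail=1;  out ∅∪{4}={4}
  n11('dc'): parent n10 fail=0; on 'c' 0 → fail=1;  out {2}∪{4}={2,4}
  n12('da'): parent n10 fail=0; on 'a' 0 → fail=6;  out {3}∪∅={3}
  n13('cd'): parent n1 fail=0; on 'd' 0 → fail=10;  out ∅∪∅=∅
  n3('ccd'): parent n2 fail=1; on 'd' 1 → fail=13;  out ∅∪∅=∅
  n8('acd'): parent n7 fail=1; on 'd' 1 → fail=13;  out ∅∪∅=∅
  n14('cdd'): parent n13 fail=10; on 'd' 10→0 → fail=10;  out ∅∪∅=∅
  n18('cdc'): parent n13 fail=10; on 'c' 10 → fail=11;  out {6}∪{2,4}={2,4,6}
  n4('ccdc'): parent n3 fail=13; on 'c' 13 → fail=18;  out ∅∪{2,4,6}={2,4,6}
  n9('acdc'): parent n8 fail=13; on 'c' 13 → fail=18;  out {1}∪{2,4,6}={1,2,4,6}
  n15('cdda'): parent n14 fail=10; on 'a' 10 → fail=12;  out ∅∪{3}={3}
  n5('ccdca'): parent n4 fail=18; on 'a' 18→11→1→0 → fail=6;  out {0}∪∅={0}
  n16('cddad'): parent n15 fail=12; on 'd' 12→6→0 → fail=10;  out ∅∪∅=∅
  n17('cddada'): parent n16 fail=10; on 'a' 10 → fail=12;  out {5}∪{3}={3,5}

Scan:
[0] read 'a'  n0⇒n6
[1] read 'b'  n6⇒n0 (fail-walked)
[2] read 'd'  n0⇒n10
[3] read 'a'  n10⇒n12  → match P3@[2:3]
[4] read 'c'  n12⇒n7 (fail-walked)  → match P4@[4:4]
[5] read 'd'  n7⇒n8
[6] read 'c'  n8⇒n9  → match P1@[3:6],P2@[5:6],P4@[6:6],P6@[4:6]
[7] read 'd'  n9⇒n13 (fail-walked)
[8] read 'c'  n13⇒n18  → match P2@[7:8],P4@[8:8],P6@[6:8]
[9] read 'a'  n18⇒n6 (fail-walked)
[10] read 'b'  n6⇒n0 (fail-walked)
[11] read 'd'  n0⇒n10
[12] read 'a'  n10⇒n12  → match P3@[11:12]
[13] read 'a'  n12⇒n6 (fail-walked)
[14] read 'd'  n6⇒n10 (fail-walked)
[15] read 'c'  n10⇒n11  → match P2@[14:15],P4@[15:15]
[16] read 'c'  n11⇒n2 (fail-walked)  → match P4@[16:16]
[17] read 'd'  n2⇒n3
[18] read 'c'  n3⇒n4  → match P2@[17:18],P4@[18:18],P6@[16:18]
[19] read 'a'  n4⇒n5  → match P0@[15:19]
[20] read 'a'  n5⇒n6 (fail-walked)
[21] read 'c'  n6⇒n7  → match P4@[21:21]
[22] read 'd'  n7⇒n8
[23] read 'c'  n8⇒n9  → match P1@[20:23],P2@[22:23],P4@[23:23],P6@[21:23]
[24] read 'c'  n9⇒n2 (fail-walked)  → match P4@[24:24]
[25] read 'c'  n2⇒n2 (fail-walked)  → match P4@[25:25]
[26] read 'd'  n2⇒n3
[27] read 'c'  n3⇒n4  → match P2@[26:27],P4@[27:27],P6@[25:27]
[28] read 'a'  n4⇒n5  → match P0@[24:28]
[29] read 'c'  n5⇒n7 (fail-walked)  → match P4@[29:29]
[30] read 'd'  n7⇒n8
[31] read 'd'  n8⇒n14 (fail-walked)
[32] read 'a'  n14⇒n15  → match P3@[31:32]
[33] read 'd'  n15⇒n16
[34] read 'a'  n16⇒n17  → match P3@[33:34],P5@[29:34]
[35] read 'b'  n17⇒n0 (fail-walked)
[36] read 'c'  n0⇒n1  → match P4@[36:36]
[37] read 'b'  n1⇒n0 (fail-walked)
[38] read 'b'  n0⇒n0
[39] read 'c'  n0⇒n1  → match P4@[39:39]
[40] read 'c'  n1⇒n2  → match P4@[40:40]
[41] read 'c'  n2⇒n2 (fail-walked)  → match P4@[41:41]
[42] read 'd'  n2⇒n3
[43] read 'd'  n3⇒n14 (fail-walked)
[44] read 'a'  n14⇒n15  → match P3@[43:44]
[45] read 'd'  n15⇒n16
[46] read 'a'  n16⇒n17  → match P3@[45:46],P5@[41:46]
[47] read 'd'  n17⇒n10 (fail-walked)
[48] read 'a'  n10⇒n12  → match P3@[47:48]
[49] read 'a'  n12⇒n6 (fail-walked)
[50] read 'c'  n6⇒n7  → match P4@[50:50]
[51] read 'd'  n7⇒n8
[52] read 'a'  n8⇒n12 (fail-walked)  → match P3@[51:52]
[53] read 'a'  n12⇒n6 (fail-walked)
[54] read 'c'  n6⇒n7  → match P4@[54:54]
[55] read 'a'  n7⇒n6 (fail-walked)
[56] read 'c'  n6⇒n7  → match P4@[56:56]
[57] read 'c'  n7⇒n2 (fail-walked)  → match P4@[57:57]
[58] read 'a'  n2⇒n6 (fail-walked)
[59] read 'a'  n6⇒n6 (fail-walked)
[60] read 'b'  n6⇒n0 (fail-walked)
[61] read 'a'  n0⇒n6
[62] read 'd'  n6⇒n10 (fail-walked)
[63] read 'c'  n10⇒n11  → match P2@[62:63],P4@[63:63]
[64] read 'c'  n11⇒n2 (fail-walked)  → match P4@[64:64]
[65] read 'd'  n2⇒n3
[66] read 'c'  n3⇒n4  → match P2@[65:66],P4@[66:66],P6@[64:66]

Result: [[3,3],[4,4],[6,1],[6,2],[6,4],[6,6],[8,2],[8,4],[8,6],[12,3],[15,2],[15,4],[16,4],[18,2],[18,4],[18,6],[19,0],[21,4],[23,1],[23,2],[23,4],[23,6],[24,4],[25,4],[27,2],[27,4],[27,6],[28,0],[29,4],[32,3],[34,3],[34,5],[36,4],[39,4],[40,4],[41,4],[44,3],[46,3],[46,5],[48,3],[50,4],[52,3],[54,4],[56,4],[57,4],[63,2],[63,4],[64,4],[66,2],[66,4],[66,6]]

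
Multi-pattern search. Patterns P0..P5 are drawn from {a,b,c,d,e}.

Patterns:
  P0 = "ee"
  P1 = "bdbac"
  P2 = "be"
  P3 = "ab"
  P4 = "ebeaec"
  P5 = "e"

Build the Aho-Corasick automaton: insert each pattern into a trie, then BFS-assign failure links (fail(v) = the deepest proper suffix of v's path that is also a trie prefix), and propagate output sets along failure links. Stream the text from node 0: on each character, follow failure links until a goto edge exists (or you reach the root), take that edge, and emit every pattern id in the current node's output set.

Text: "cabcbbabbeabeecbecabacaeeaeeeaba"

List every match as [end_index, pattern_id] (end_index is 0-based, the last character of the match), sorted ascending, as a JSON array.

Build automaton:
Trie nodes:
  0='ε' goto a→9 b→3 e→1
  1='e' goto b→11 e→2  ←P5
  2='ee' goto ·  ←P0
  3='b' goto d→4 e→8
  4='bd' goto b→5
  5='bdb' goto a→6
  6='bdba' goto c→7
  7='bdbac' goto ·  ←P1
  8='be' goto ·  ←P2
  9='a' goto b→10
  10='ab' goto ·  ←P3
  11='eb' goto e→12
  12='ebe' goto a→13
  13='ebea' goto e→14
  14='ebeae' goto c→15
  15='ebeaec' goto ·  ←P4

Failure links (BFS by depth):
  n1('e'): parent n0 fail=0; on 'e' 0 → fail=0;  out {5}∪∅={5}
  n3('b'): parent n0 fail=0; on 'b' 0 → fail=0;  out ∅∪∅=∅
  n9('a'): parent n0 fail=0; on 'a' 0 → fail=0;  out ∅∪∅=∅
  n2('ee'): parent n1 fail=0; on 'e' 0 → fail=1;  out {0}∪{5}={0,5}
  n4('bd'): parent n3 fail=0; on 'd' 0 → fail=0;  out ∅∪∅=∅
  n8('be'): parent n3 fail=0; on 'e' 0 → fail=1;  out {2}∪{5}={2,5}
  n10('ab'): parent n9 fail=0; on 'b' 0 → fail=3;  out {3}∪∅={3}
  n11('eb'): parent n1 fail=0; on 'b' 0 → fail=3;  out ∅∪∅=∅
  n5('bdb'): parent n4 fail=0; on 'b' 0 → fail=3;  out ∅∪∅=∅
  n12('ebe'): parent n11 fail=3; on 'e' 3 → fail=8;  out ∅∪{2,5}={2,5}
  n6('bdba'): parent n5 fail=3; on 'a' 3→0 → fail=9;  out ∅∪∅=∅
  n13('ebea'): parent n12 fail=8; on 'a' 8→1→0 → fail=9;  out ∅∪∅=∅
  n7('bdbac'): parent n6 fail=9; on 'c' 9→0 → fail=0;  out {1}∪∅={1}
  n14('ebeae'): parent n13 fail=9; on 'e' 9→0 → fail=1;  out ∅∪{5}={5}
  n15('ebeaec'): parent n14 fail=1; on 'c' 1→0 → fail=0;  out {4}∪∅={4}

Run:
[0] read 'c'  n0⇒n0
[1] read 'a'  n0⇒n9
[2] read 'b'  n9⇒n10  emit P3@[1:2]
[3] read 'c'  n10⇒n0 (via fail)
[4] read 'b'  n0⇒n3
[5] read 'b'  n3⇒n3 (via fail)
[6] read 'a'  n3⇒n9 (via fail)
[7] read 'b'  n9⇒n10  emit P3@[6:7]
[8] read 'b'  n10⇒n3 (via fail)
[9] read 'e'  n3⇒n8  emit P2@[8:9],P5@[9:9]
[10] read 'a'  n8⇒n9 (via fail)
[11] read 'b'  n9⇒n10  emit P3@[10:11]
[12] read 'e'  n10⇒n8 (via fail)  emit P2@[11:12],P5@[12:12]
[13] read 'e'  n8⇒n2 (via fail)  emit P0@[12:13],P5@[13:13]
[14] read 'c'  n2⇒n0 (via fail)
[15] read 'b'  n0⇒n3
[16] read 'e'  n3⇒n8  emit P2@[15:16],P5@[16:16]
[17] read 'c'  n8⇒n0 (via fail)
[18] read 'a'  n0⇒n9
[19] read 'b'  n9⇒n10  emit P3@[18:19]
[20] read 'a'  n10⇒n9 (via fail)
[21] read 'c'  n9⇒n0 (via fail)
[22] read 'a'  n0⇒n9
[23] read 'e'  n9⇒n1 (via fail)  emit P5@[23:23]
[24] read 'e'  n1⇒n2  emit P0@[23:24],P5@[24:24]
[25] read 'a'  n2⇒n9 (via fail)
[26] read 'e'  n9⇒n1 (via fail)  emit P5@[26:26]
[27] read 'e'  n1⇒n2  emit P0@[26:27],P5@[27:27]
[28] read 'e'  n2⇒n2 (via fail)  emit P0@[27:28],P5@[28:28]
[29] read 'a'  n2⇒n9 (via fail)
[30] read 'b'  n9⇒n10  emit P3@[29:30]
[31] read 'a'  n10⇒n9 (via fail)

Result: [[2,3],[7,3],[9,2],[9,5],[11,3],[12,2],[12,5],[13,0],[13,5],[16,2],[16,5],[19,3],[23,5],[24,0],[24,5],[26,5],[27,0],[27,5],[28,0],[28,5],[30,3]]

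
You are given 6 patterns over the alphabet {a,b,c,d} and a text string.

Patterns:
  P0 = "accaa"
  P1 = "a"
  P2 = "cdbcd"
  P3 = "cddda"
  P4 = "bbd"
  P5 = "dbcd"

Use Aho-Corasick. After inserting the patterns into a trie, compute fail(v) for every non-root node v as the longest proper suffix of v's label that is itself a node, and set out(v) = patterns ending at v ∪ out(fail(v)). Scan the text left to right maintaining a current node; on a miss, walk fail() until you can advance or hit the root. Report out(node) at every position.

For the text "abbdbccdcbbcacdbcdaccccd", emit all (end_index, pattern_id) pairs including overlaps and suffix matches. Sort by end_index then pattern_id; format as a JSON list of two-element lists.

Construct AC machine:
Trie nodes:
  n0 'ε': a→1 b→14 c→6 d→17
  n1 'a': c→2  [P1 ends]
  n2 'ac': c→3
  n3 'acc': a→4
  n4 'acca': a→5
  n5 'accaa': ·  [P0 ends]
  n6 'c': d→7
  n7 'cd': b→8 d→11
  n8 'cdb': c→9
  n9 'cdbc': d→10
  n10 'cdbcd': ·  [P2 ends]
  n11 'cdd': d→12
  n12 'cddd': a→13
  n13 'cddda': ·  [P3 ends]
  n14 'b': b→15
  n15 'bb': d→16
  n16 'bbd': ·  [P4 ends]
  n17 'd': b→18
  n18 'db': c→19
  n19 'dbc': d→20
  n20 'dbcd': ·  [P5 ends]

Failure links (BFS by depth):
  fail(1) 'a': from fail(0)=0 chase 'a': 0 ⇒ 0;  out={1}∪out(0)={1}
  fail(6) 'c': from fail(0)=0 chase 'c': 0 ⇒ 0;  out=∅∪out(0)=∅
  fail(14) 'b': from fail(0)=0 chase 'b': 0 ⇒ 0;  out=∅∪out(0)=∅
  fail(17) 'd': from fail(0)=0 chase 'd': 0 ⇒ 0;  out=∅∪out(0)=∅
  fail(2) 'ac': from fail(1)=0 chase 'c': 0 ⇒ 6;  out=∅∪out(6)=∅
  fail(7) 'cd': from fail(6)=0 chase 'd': 0 ⇒ 17;  out=∅∪out(17)=∅
  fail(15) 'bb': from fail(14)=0 chase 'b': 0 ⇒ 14;  out=∅∪out(14)=∅
  fail(18) 'db': from fail(17)=0 chase 'b': 0 ⇒ 14;  out=∅∪out(14)=∅
  fail(3) 'acc': from fail(2)=6 chase 'c': 6→0 ⇒ 6;  out=∅∪out(6)=∅
  fail(8) 'cdb': from fail(7)=17 chase 'b': 17 ⇒ 18;  out=∅∪out(18)=∅
  fail(11) 'cdd': from fail(7)=17 chase 'd': 17→0 ⇒ 17;  out=∅∪out(17)=∅
  fail(16) 'bbd': from fail(15)=14 chase 'd': 14→0 ⇒ 17;  out={4}∪out(17)={4}
  fail(19) 'dbc': from fail(18)=14 chase 'c': 14→0 ⇒ 6;  out=∅∪out(6)=∅
  fail(4) 'acca': from fail(3)=6 chase 'a': 6→0 ⇒ 1;  out=∅∪out(1)={1}
  fail(9) 'cdbc': from fail(8)=18 chase 'c': 18 ⇒ 19;  out=∅∪out(19)=∅
  fail(12) 'cddd': from fail(11)=17 chase 'd': 17→0 ⇒ 17;  out=∅∪out(17)=∅
  fail(20) 'dbcd': from fail(19)=6 chase 'd': 6 ⇒ 7;  out={5}∪out(7)={5}
  fail(5) 'accaa': from fail(4)=1 chase 'a': 1→0 ⇒ 1;  out={0}∪out(1)={0,1}
  fail(10) 'cdbcd': from fail(9)=19 chase 'd': 19 ⇒ 20;  out={2}∪out(20)={2,5}
  fail(13) 'cddda': from fail(12)=17 chase 'a': 17→0 ⇒ 1;  out={3}∪out(1)={1,3}

Scan:
pos 0 'a': at 1  → match P1@[0:0]
pos 1 'b': at 14 (via fail)
pos 2 'b': at 15
pos 3 'd': at 16  → match P4@[1:3]
pos 4 'b': at 18 (via fail)
pos 5 'c': at 19
pos 6 'c': at 6 (via fail)
pos 7 'd': at 7
pos 8 'c': at 6 (via fail)
pos 9 'b': at 14 (via fail)
pos 10 'b': at 15
pos 11 'c': at 6 (via fail)
pos 12 'a': at 1 (via fail)  → match P1@[12:12]
pos 13 'c': at 2
pos 14 'd': at 7 (via fail)
pos 15 'b': at 8
pos 16 'c': at 9
pos 17 'd': at 10  → match P2@[13:17],P5@[14:17]
pos 18 'a': at 1 (via fail)  → match P1@[18:18]
pos 19 'c': at 2
pos 20 'c': at 3
pos 21 'c': at 6 (via fail)
pos 22 'c': at 6 (via fail)
pos 23 'd': at 7

All matches (sorted): [[0,1],[3,4],[12,1],[17,2],[17,5],[18,1]]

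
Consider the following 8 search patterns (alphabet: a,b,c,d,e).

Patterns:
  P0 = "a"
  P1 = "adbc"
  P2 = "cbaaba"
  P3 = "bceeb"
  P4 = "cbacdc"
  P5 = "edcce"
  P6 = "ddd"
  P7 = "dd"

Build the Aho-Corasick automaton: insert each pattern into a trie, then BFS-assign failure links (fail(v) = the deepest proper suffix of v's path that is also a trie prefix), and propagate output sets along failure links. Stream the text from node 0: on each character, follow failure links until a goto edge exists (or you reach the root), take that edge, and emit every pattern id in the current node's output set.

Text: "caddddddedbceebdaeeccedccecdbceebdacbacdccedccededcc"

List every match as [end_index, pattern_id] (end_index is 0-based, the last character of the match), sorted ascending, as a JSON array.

Build automaton:
Trie (insert patterns):
  n0 'ε': a→1 b→11 c→5 d→24 e→19
  n1 'a': d→2  [P0 ends]
  n2 'ad': b→3
  n3 'adb': c→4
  n4 'adbc': ·  [P1 ends]
  n5 'c': b→6
  n6 'cb': a→7
  n7 'cba': a→8 c→16
  n8 'cbaa': b→9
  n9 'cbaab': a→10
  n10 'cbaaba': ·  [P2 ends]
  n11 'b': c→12
  n12 'bc': e→13
  n13 'bce': e→14
  n14 'bcee': b→15
  n15 'bceeb': ·  [P3 ends]
  n16 'cbac': d→17
  n17 'cbacd': c→18
  n18 'cbacdc': ·  [P4 ends]
  n19 'e': d→20
  n20 'ed': c→21
  n21 'edc': c→22
  n22 'edcc': e→23
  n23 'edcce': ·  [P5 ends]
  n24 'd': d→25
  n25 'dd': d→26  [P7 ends]
  n26 'ddd': ·  [P6 ends]

Failure links (BFS by depth):
  fail(1) 'a': from fail(0)=0 chase 'a': 0 ⇒ 0;  out={0}∪out(0)={0}
  fail(5) 'c': from fail(0)=0 chase 'c': 0 ⇒ 0;  out=∅∪out(0)=∅
  fail(11) 'b': from fail(0)=0 chase 'b': 0 ⇒ 0;  out=∅∪out(0)=∅
  fail(19) 'e': from fail(0)=0 chase 'e': 0 ⇒ 0;  out=∅∪out(0)=∅
  fail(24) 'd': from fail(0)=0 chase 'd': 0 ⇒ 0;  out=∅∪out(0)=∅
  fail(2) 'ad': from fail(1)=0 chase 'd': 0 ⇒ 24;  out=∅∪out(24)=∅
  fail(6) 'cb': from fail(5)=0 chase 'b': 0 ⇒ 11;  out=∅∪out(11)=∅
  fail(12) 'bc': from fail(11)=0 chase 'c': 0 ⇒ 5;  out=∅∪out(5)=∅
  fail(20) 'ed': from fail(19)=0 chase 'd': 0 ⇒ 24;  out=∅∪out(24)=∅
  fail(25) 'dd': from fail(24)=0 chase 'd': 0 ⇒ 24;  out={7}∪out(24)={7}
  fail(3) 'adb': from fail(2)=24 chase 'b': 24→0 ⇒ 11;  out=∅∪out(11)=∅
  fail(7) 'cba': from fail(6)=11 chase 'a': 11→0 ⇒ 1;  out=∅∪out(1)={0}
  fail(13) 'bce': from fail(12)=5 chase 'e': 5→0 ⇒ 19;  out=∅∪out(19)=∅
  fail(21) 'edc': from fail(20)=24 chase 'c': 24→0 ⇒ 5;  out=∅∪out(5)=∅
  fail(26) 'ddd': from fail(25)=24 chase 'd': 24 ⇒ 25;  out={6}∪out(25)={6,7}
  fail(4) 'adbc': from fail(3)=11 chase 'c': 11 ⇒ 12;  out={1}∪out(12)={1}
  fail(8) 'cbaa': from fail(7)=1 chase 'a': 1→0 ⇒ 1;  out=∅∪out(1)={0}
  fail(14) 'bcee': from fail(13)=19 chase 'e': 19→0 ⇒ 19;  out=∅∪out(19)=∅
  fail(16) 'cbac': from fail(7)=1 chase 'c': 1→0 ⇒ 5;  out=∅∪out(5)=∅
  fail(22) 'edcc': from fail(21)=5 chase 'c': 5→0 ⇒ 5;  out=∅∪out(5)=∅
  fail(9) 'cbaab': from fail(8)=1 chase 'b': 1→0 ⇒ 11;  out=∅∪out(11)=∅
  fail(15) 'bceeb': from fail(14)=19 chase 'b': 19→0 ⇒ 11;  out={3}∪out(11)={3}
  fail(17) 'cbacd': from fail(16)=5 chase 'd': 5→0 ⇒ 24;  out=∅∪out(24)=∅
  fail(23) 'edcce': from fail(22)=5 chase 'e': 5→0 ⇒ 19;  out={5}∪out(19)={5}
  fail(10) 'cbaaba': from fail(9)=11 chase 'a': 11→0 ⇒ 1;  out={2}∪out(1)={0,2}
  fail(18) 'cbacdc': from fail(17)=24 chase 'c': 24→0 ⇒ 5;  out={4}∪out(5)={4}

Scan:
[0] read 'c'  n0⇒n5
[1] read 'a'  n5⇒n1 (via fail)  → match P0@[1:1]
[2] read 'd'  n1⇒n2
[3] read 'd'  n2⇒n25 (via fail)  → match P7@[2:3]
[4] read 'd'  n25⇒n26  → match P6@[2:4],P7@[3:4]
[5] read 'd'  n26⇒n26 (via fail)  → match P6@[3:5],P7@[4:5]
[6] read 'd'  n26⇒n26 (via fail)  → match P6@[4:6],P7@[5:6]
[7] read 'd'  n26⇒n26 (via fail)  → match P6@[5:7],P7@[6:7]
[8] read 'e'  n26⇒n19 (via fail)
[9] read 'd'  n19⇒n20
[10] read 'b'  n20⇒n11 (via fail)
[11] read 'c'  n11⇒n12
[12] read 'e'  n12⇒n13
[13] read 'e'  n13⇒n14
[14] read 'b'  n14⇒n15  → match P3@[10:14]
[15] read 'd'  n15⇒n24 (via fail)
[16] read 'a'  n24⇒n1 (via fail)  → match P0@[16:16]
[17] read 'e'  n1⇒n19 (via fail)
[18] read 'e'  n19⇒n19 (via fail)
[19] read 'c'  n19⇒n5 (via fail)
[20] read 'c'  n5⇒n5 (via fail)
[21] read 'e'  n5⇒n19 (via fail)
[22] read 'd'  n19⇒n20
[23] read 'c'  n20⇒n21
[24] read 'c'  n21⇒n22
[25] read 'e'  n22⇒n23  → match P5@[21:25]
[26] read 'c'  n23⇒n5 (via fail)
[27] read 'd'  n5⇒n24 (via fail)
[28] read 'b'  n24⇒n11 (via fail)
[29] read 'c'  n11⇒n12
[30] read 'e'  n12⇒n13
[31] read 'e'  n13⇒n14
[32] read 'b'  n14⇒n15  → match P3@[28:32]
[33] read 'd'  n15⇒n24 (via fail)
[34] read 'a'  n24⇒n1 (via fail)  → match P0@[34:34]
[35] read 'c'  n1⇒n5 (via fail)
[36] read 'b'  n5⇒n6
[37] read 'a'  n6⇒n7  → match P0@[37:37]
[38] read 'c'  n7⇒n16
[39] read 'd'  n16⇒n17
[40] read 'c'  n17⇒n18  → match P4@[35:40]
[41] read 'c'  n18⇒n5 (via fail)
[42] read 'e'  n5⇒n19 (via fail)
[43] read 'd'  n19⇒n20
[44] read 'c'  n20⇒n21
[45] read 'c'  n21⇒n22
[46] read 'e'  n22⇒n23  → match P5@[42:46]
[47] read 'd'  n23⇒n20 (via fail)
[48] read 'e'  n20⇒n19 (via fail)
[49] read 'd'  n19⇒n20
[50] read 'c'  n20⇒n21
[51] read 'c'  n21⇒n22

Result: [[1,0],[3,7],[4,6],[4,7],[5,6],[5,7],[6,6],[6,7],[7,6],[7,7],[14,3],[16,0],[25,5],[32,3],[34,0],[37,0],[40,4],[46,5]]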